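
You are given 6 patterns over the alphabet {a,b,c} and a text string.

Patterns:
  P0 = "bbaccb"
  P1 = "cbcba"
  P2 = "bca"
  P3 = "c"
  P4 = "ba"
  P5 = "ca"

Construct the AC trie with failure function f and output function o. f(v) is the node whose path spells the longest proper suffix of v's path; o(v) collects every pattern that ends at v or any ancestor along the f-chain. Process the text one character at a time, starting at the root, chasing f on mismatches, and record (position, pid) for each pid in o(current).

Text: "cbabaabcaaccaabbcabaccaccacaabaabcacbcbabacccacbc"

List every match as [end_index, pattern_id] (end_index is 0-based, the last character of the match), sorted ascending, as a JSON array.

Build:
Trie nodes:
  0='ε' goto b→1 c→7
  1='b' goto a→14 b→2 c→12
  2='bb' goto a→3
  3='bba' goto c→4
  4='bbac' goto c→5
  5='bbacc' goto b→6
  6='bbaccb' goto ·  ←P0
  7='c' goto a→15 b→8  ←P3
  8='cb' goto c→9
  9='cbc' goto b→10
  10='cbcb' goto a→11
  11='cbcba' goto ·  ←P1
  12='bc' goto a→13
  13='bca' goto ·  ←P2
  14='ba' goto ·  ←P4
  15='ca' goto ·  ←P5

Failure links (BFS by depth):
  n1('b'): parent n0 fail=0; on 'b' 0 → fail=0;  out ∅∪∅=∅
  n7('c'): parent n0 fail=0; on 'c' 0 → fail=0;  out {3}∪∅={3}
  n2('bb'): parent n1 fail=0; on 'b' 0 → fail=1;  out ∅∪∅=∅
  n8('cb'): parent n7 fail=0; on 'b' 0 → fail=1;  out ∅∪∅=∅
  n12('bc'): parent n1 fail=0; on 'c' 0 → fail=7;  out ∅∪{3}={3}
  n14('ba'): parent n1 fail=0; on 'a' 0 → fail=0;  out {4}∪∅={4}
  n15('ca'): parent n7 fail=0; on 'a' 0 → fail=0;  out {5}∪∅={5}
  n3('bba'): parent n2 fail=1; on 'a' 1 → fail=14;  out ∅∪{4}={4}
  n9('cbc'): parent n8 fail=1; on 'c' 1 → fail=12;  out ∅∪{3}={3}
  n13('bca'): parent n12 fail=7; on 'a' 7 → fail=15;  out {2}∪{5}={2,5}
  n4('bbac'): parent n3 fail=14; on 'c' 14→0 → fail=7;  out ∅∪{3}={3}
  n10('cbcb'): parent n9 fail=12; on 'b' 12→7 → fail=8;  out ∅∪∅=∅
  n5('bbacc'): parent n4 fail=7; on 'c' 7→0 → fail=7;  out ∅∪{3}={3}
  n11('cbcba'): parent n10 fail=8; on 'a' 8→1 → fail=14;  out {1}∪{4}={1,4}
  n6('bbaccb'): parent n5 fail=7; on 'b' 7 → fail=8;  out {0}∪∅={0}

Run:
i=0 'c': node 0→7  → match P3@[0:0]
i=1 'b': node 7→8
i=2 'a': node 8→14 (fail-walked)  → match P4@[1:2]
i=3 'b': node 14→1 (fail-walked)
i=4 'a': node 1→14  → match P4@[3:4]
i=5 'a': node 14→0 (fail-walked)
i=6 'b': node 0→1
i=7 'c': node 1→12  → match P3@[7:7]
i=8 'a': node 12→13  → match P2@[6:8],P5@[7:8]
i=9 'a': node 13→0 (fail-walked)
i=10 'c': node 0→7  → match P3@[10:10]
i=11 'c': node 7→7 (fail-walked)  → match P3@[11:11]
i=12 'a': node 7→15  → match P5@[11:12]
i=13 'a': node 15→0 (fail-walked)
i=14 'b': node 0→1
i=15 'b': node 1→2
i=16 'c': node 2→12 (fail-walked)  → match P3@[16:16]
i=17 'a': node 12→13  → match P2@[15:17],P5@[16:17]
i=18 'b': node 13→1 (fail-walked)
i=19 'a': node 1→14  → match P4@[18:19]
i=20 'c': node 14→7 (fail-walked)  → match P3@[20:20]
i=21 'c': node 7→7 (fail-walked)  → match P3@[21:21]
i=22 'a': node 7→15  → match P5@[21:22]
i=23 'c': node 15→7 (fail-walked)  → match P3@[23:23]
i=24 'c': node 7→7 (fail-walked)  → match P3@[24:24]
i=25 'a': node 7→15  → match P5@[24:25]
i=26 'c': node 15→7 (fail-walked)  → match P3@[26:26]
i=27 'a': node 7→15  → match P5@[26:27]
i=28 'a': node 15→0 (fail-walked)
i=29 'b': node 0→1
i=30 'a': node 1→14  → match P4@[29:30]
i=31 'a': node 14→0 (fail-walked)
i=32 'b': node 0→1
i=33 'c': node 1→12  → match P3@[33:33]
i=34 'a': node 12→13  → match P2@[32:34],P5@[33:34]
i=35 'c': node 13→7 (fail-walked)  → match P3@[35:35]
i=36 'b': node 7→8
i=37 'c': node 8→9  → match P3@[37:37]
i=38 'b': node 9→10
i=39 'a': node 10→11  → match P1@[35:39],P4@[38:39]
i=40 'b': node 11→1 (fail-walked)
i=41 'a': node 1→14  → match P4@[40:41]
i=42 'c': node 14→7 (fail-walked)  → match P3@[42:42]
i=43 'c': node 7→7 (fail-walked)  → match P3@[43:43]
i=44 'c': node 7→7 (fail-walked)  → match P3@[44:44]
i=45 'a': node 7→15  → match P5@[44:45]
i=46 'c': node 15→7 (fail-walked)  → match P3@[46:46]
i=47 'b': node 7→8
i=48 'c': node 8→9  → match P3@[48:48]

All matches (sorted): [[0,3],[2,4],[4,4],[7,3],[8,2],[8,5],[10,3],[11,3],[12,5],[16,3],[17,2],[17,5],[19,4],[20,3],[21,3],[22,5],[23,3],[24,3],[25,5],[26,3],[27,5],[30,4],[33,3],[34,2],[34,5],[35,3],[37,3],[39,1],[39,4],[41,4],[42,3],[43,3],[44,3],[45,5],[46,3],[48,3]]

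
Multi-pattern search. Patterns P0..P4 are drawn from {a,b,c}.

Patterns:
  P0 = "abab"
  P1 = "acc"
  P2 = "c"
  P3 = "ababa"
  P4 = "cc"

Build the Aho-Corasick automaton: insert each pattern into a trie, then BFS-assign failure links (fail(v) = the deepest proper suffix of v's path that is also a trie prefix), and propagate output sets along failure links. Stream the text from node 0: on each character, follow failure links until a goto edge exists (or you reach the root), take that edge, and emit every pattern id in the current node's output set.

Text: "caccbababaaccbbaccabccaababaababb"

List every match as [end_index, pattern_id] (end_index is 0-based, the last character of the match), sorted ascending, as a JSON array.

Build:
Trie nodes:
  n0 'ε': a→1 c→7
  n1 'a': b→2 c→5
  n2 'ab': a→3
  n3 'aba': b→4
  n4 'abab': a→8  [P0 ends]
  n5 'ac': c→6
  n6 'acc': ·  [P1 ends]
  n7 'c': c→9  [P2 ends]
  n8 'ababa': ·  [P3 ends]
  n9 'cc': ·  [P4 ends]

Failure links (BFS by depth):
  fail(1) 'a': from fail(0)=0 chase 'a': 0 ⇒ 0;  out=∅∪out(0)=∅
  fail(7) 'c': from fail(0)=0 chase 'c': 0 ⇒ 0;  out={2}∪out(0)={2}
  fail(2) 'ab': from fail(1)=0 chase 'b': 0 ⇒ 0;  out=∅∪out(0)=∅
  fail(5) 'ac': from fail(1)=0 chase 'c': 0 ⇒ 7;  out=∅∪out(7)={2}
  fail(9) 'cc': from fail(7)=0 chase 'c': 0 ⇒ 7;  out={4}∪out(7)={2,4}
  fail(3) 'aba': from fail(2)=0 chase 'a': 0 ⇒ 1;  out=∅∪out(1)=∅
  fail(6) 'acc': from fail(5)=7 chase 'c': 7 ⇒ 9;  out={1}∪out(9)={1,2,4}
  fail(4) 'abab': from fail(3)=1 chase 'b': 1 ⇒ 2;  out={0}∪out(2)={0}
  fail(8) 'ababa': from fail(4)=2 chase 'a': 2 ⇒ 3;  out={3}∪out(3)={3}

Scan:
i=0 'c': node 0→7  → match P2@[0:0]
i=1 'a': node 7→1 ·f
i=2 'c': node 1→5  → match P2@[2:2]
i=3 'c': node 5→6  → match P1@[1:3],P2@[3:3],P4@[2:3]
i=4 'b': node 6→0 ·f
i=5 'a': node 0→1
i=6 'b': node 1→2
i=7 'a': node 2→3
i=8 'b': node 3→4  → match P0@[5:8]
i=9 'a': node 4→8  → match P3@[5:9]
i=10 'a': node 8→1 ·f
i=11 'c': node 1→5  → match P2@[11:11]
i=12 'c': node 5→6  → match P1@[10:12],P2@[12:12],P4@[11:12]
i=13 'b': node 6→0 ·f
i=14 'b': node 0→0
i=15 'a': node 0→1
i=16 'c': node 1→5  → match P2@[16:16]
i=17 'c': node 5→6  → match P1@[15:17],P2@[17:17],P4@[16:17]
i=18 'a': node 6→1 ·f
i=19 'b': node 1→2
i=20 'c': node 2→7 ·f  → match P2@[20:20]
i=21 'c': node 7→9  → match P2@[21:21],P4@[20:21]
i=22 'a': node 9→1 ·f
i=23 'a': node 1→1 ·f
i=24 'b': node 1→2
i=25 'a': node 2→3
i=26 'b': node 3→4  → match P0@[23:26]
i=27 'a': node 4→8  → match P3@[23:27]
i=28 'a': node 8→1 ·f
i=29 'b': node 1→2
i=30 'a': node 2→3
i=31 'b': node 3→4  → match P0@[28:31]
i=32 'b': node 4→0 ·f

Matches: [[0,2],[2,2],[3,1],[3,2],[3,4],[8,0],[9,3],[11,2],[12,1],[12,2],[12,4],[16,2],[17,1],[17,2],[17,4],[20,2],[21,2],[21,4],[26,0],[27,3],[31,0]]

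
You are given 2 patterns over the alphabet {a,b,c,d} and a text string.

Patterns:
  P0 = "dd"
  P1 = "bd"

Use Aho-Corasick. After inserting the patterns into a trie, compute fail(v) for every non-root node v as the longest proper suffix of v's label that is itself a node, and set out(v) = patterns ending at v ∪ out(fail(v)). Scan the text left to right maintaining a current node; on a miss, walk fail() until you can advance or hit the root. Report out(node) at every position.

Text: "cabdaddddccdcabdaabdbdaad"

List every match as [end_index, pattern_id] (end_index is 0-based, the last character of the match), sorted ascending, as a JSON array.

Construct AC machine:
Trie (insert patterns):
  0='ε' goto b→3 d→1
  1='d' goto d→2
  2='dd' goto ·  ←P0
  3='b' goto d→4
  4='bd' goto ·  ←P1

Failure links (BFS by depth):
  fail(1) 'd': from fail(0)=0 chase 'd': 0 ⇒ 0;  out=∅∪out(0)=∅
  fail(3) 'b': from fail(0)=0 chase 'b': 0 ⇒ 0;  out=∅∪out(0)=∅
  fail(2) 'dd': from fail(1)=0 chase 'd': 0 ⇒ 1;  out={0}∪out(1)={0}
  fail(4) 'bd': from fail(3)=0 chase 'd': 0 ⇒ 1;  out={1}∪out(1)={1}

Scan:
i=0 'c': node 0→0
i=1 'a': node 0→0
i=2 'b': node 0→3
i=3 'd': node 3→4  → match P1@[2:3]
i=4 'a': node 4→0 (fail-walked)
i=5 'd': node 0→1
i=6 'd': node 1→2  → match P0@[5:6]
i=7 'd': node 2→2 (fail-walked)  → match P0@[6:7]
i=8 'd': node 2→2 (fail-walked)  → match P0@[7:8]
i=9 'c': node 2→0 (fail-walked)
i=10 'c': node 0→0
i=11 'd': node 0→1
i=12 'c': node 1→0 (fail-walked)
i=13 'a': node 0→0
i=14 'b': node 0→3
i=15 'd': node 3→4  → match P1@[14:15]
i=16 'a': node 4→0 (fail-walked)
i=17 'a': node 0→0
i=18 'b': node 0→3
i=19 'd': node 3→4  → match P1@[18:19]
i=20 'b': node 4→3 (fail-walked)
i=21 'd': node 3→4  → match P1@[20:21]
i=22 'a': node 4→0 (fail-walked)
i=23 'a': node 0→0
i=24 'd': node 0→1

Matches: [[3,1],[6,0],[7,0],[8,0],[15,1],[19,1],[21,1]]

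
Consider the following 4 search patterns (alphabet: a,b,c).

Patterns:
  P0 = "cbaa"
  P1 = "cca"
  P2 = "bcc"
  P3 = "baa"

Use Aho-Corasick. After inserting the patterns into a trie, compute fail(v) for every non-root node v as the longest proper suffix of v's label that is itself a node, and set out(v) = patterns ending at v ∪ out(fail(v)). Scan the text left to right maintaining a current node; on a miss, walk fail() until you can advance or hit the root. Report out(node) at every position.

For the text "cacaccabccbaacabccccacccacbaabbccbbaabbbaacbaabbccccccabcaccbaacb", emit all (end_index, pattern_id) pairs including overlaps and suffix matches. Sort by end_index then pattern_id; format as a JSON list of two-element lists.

Build automaton:
Trie nodes:
  0='ε' goto b→7 c→1
  1='c' goto b→2 c→5
  2='cb' goto a→3
  3='cba' goto a→4
  4='cbaa' goto ·  ←P0
  5='cc' goto a→6
  6='cca' goto ·  ←P1
  7='b' goto a→10 c→8
  8='bc' goto c→9
  9='bcc' goto ·  ←P2
  10='ba' goto a→11
  11='baa' goto ·  ←P3

Failure links (BFS by depth):
  fail(1) 'c': from fail(0)=0 chase 'c': 0 ⇒ 0;  out=∅∪out(0)=∅
  fail(7) 'b': from fail(0)=0 chase 'b': 0 ⇒ 0;  out=∅∪out(0)=∅
  fail(2) 'cb': from fail(1)=0 chase 'b': 0 ⇒ 7;  out=∅∪out(7)=∅
  fail(5) 'cc': from fail(1)=0 chase 'c': 0 ⇒ 1;  out=∅∪out(1)=∅
  fail(8) 'bc': from fail(7)=0 chase 'c': 0 ⇒ 1;  out=∅∪out(1)=∅
  fail(10) 'ba': from fail(7)=0 chase 'a': 0 ⇒ 0;  out=∅∪out(0)=∅
  fail(3) 'cba': from fail(2)=7 chase 'a': 7 ⇒ 10;  out=∅∪out(10)=∅
  fail(6) 'cca': from fail(5)=1 chase 'a': 1→0 ⇒ 0;  out={1}∪out(0)={1}
  fail(9) 'bcc': from fail(8)=1 chase 'c': 1 ⇒ 5;  out={2}∪out(5)={2}
  fail(11) 'baa': from fail(10)=0 chase 'a': 0 ⇒ 0;  out={3}∪out(0)={3}
  fail(4) 'cbaa': from fail(3)=10 chase 'a': 10 ⇒ 11;  out={0}∪out(11)={0,3}

Scan:
i=0 'c': node 0→1
i=1 'a': node 1→0 (fail-walked)
i=2 'c': node 0→1
i=3 'a': node 1→0 (fail-walked)
i=4 'c': node 0→1
i=5 'c': node 1→5
i=6 'a': node 5→6  ** P1@[4:6]
i=7 'b': node 6→7 (fail-walked)
i=8 'c': node 7→8
i=9 'c': node 8→9  ** P2@[7:9]
i=10 'b': node 9→2 (fail-walked)
i=11 'a': node 2→3
i=12 'a': node 3→4  ** P0@[9:12],P3@[10:12]
i=13 'c': node 4→1 (fail-walked)
i=14 'a': node 1→0 (fail-walked)
i=15 'b': node 0→7
i=16 'c': node 7→8
i=17 'c': node 8→9  ** P2@[15:17]
i=18 'c': node 9→5 (fail-walked)
i=19 'c': node 5→5 (fail-walked)
i=20 'a': node 5→6  ** P1@[18:20]
i=21 'c': node 6→1 (fail-walked)
i=22 'c': node 1→5
i=23 'c': node 5→5 (fail-walked)
i=24 'a': node 5→6  ** P1@[22:24]
i=25 'c': node 6→1 (fail-walked)
i=26 'b': node 1→2
i=27 'a': node 2→3
i=28 'a': node 3→4  ** P0@[25:28],P3@[26:28]
i=29 'b': node 4→7 (fail-walked)
i=30 'b': node 7→7 (fail-walked)
i=31 'c': node 7→8
i=32 'c': node 8→9  ** P2@[30:32]
i=33 'b': node 9→2 (fail-walked)
i=34 'b': node 2→7 (fail-walked)
i=35 'a': node 7→10
i=36 'a': node 10→11  ** P3@[34:36]
i=37 'b': node 11→7 (fail-walked)
i=38 'b': node 7→7 (fail-walked)
i=39 'b': node 7→7 (fail-walked)
i=40 'a': node 7→10
i=41 'a': node 10→11  ** P3@[39:41]
i=42 'c': node 11→1 (fail-walked)
i=43 'b': node 1→2
i=44 'a': node 2→3
i=45 'a': node 3→4  ** P0@[42:45],P3@[43:45]
i=46 'b': node 4→7 (fail-walked)
i=47 'b': node 7→7 (fail-walked)
i=48 'c': node 7→8
i=49 'c': node 8→9  ** P2@[47:49]
i=50 'c': node 9→5 (fail-walked)
i=51 'c': node 5→5 (fail-walked)
i=52 'c': node 5→5 (fail-walked)
i=53 'c': node 5→5 (fail-walked)
i=54 'a': node 5→6  ** P1@[52:54]
i=55 'b': node 6→7 (fail-walked)
i=56 'c': node 7→8
i=57 'a': node 8→0 (fail-walked)
i=58 'c': node 0→1
i=59 'c': node 1→5
i=60 'b': node 5→2 (fail-walked)
i=61 'a': node 2→3
i=62 'a': node 3→4  ** P0@[59:62],P3@[60:62]
i=63 'c': node 4→1 (fail-walked)
i=64 'b': node 1→2

Result: [[6,1],[9,2],[12,0],[12,3],[17,2],[20,1],[24,1],[28,0],[28,3],[32,2],[36,3],[41,3],[45,0],[45,3],[49,2],[54,1],[62,0],[62,3]]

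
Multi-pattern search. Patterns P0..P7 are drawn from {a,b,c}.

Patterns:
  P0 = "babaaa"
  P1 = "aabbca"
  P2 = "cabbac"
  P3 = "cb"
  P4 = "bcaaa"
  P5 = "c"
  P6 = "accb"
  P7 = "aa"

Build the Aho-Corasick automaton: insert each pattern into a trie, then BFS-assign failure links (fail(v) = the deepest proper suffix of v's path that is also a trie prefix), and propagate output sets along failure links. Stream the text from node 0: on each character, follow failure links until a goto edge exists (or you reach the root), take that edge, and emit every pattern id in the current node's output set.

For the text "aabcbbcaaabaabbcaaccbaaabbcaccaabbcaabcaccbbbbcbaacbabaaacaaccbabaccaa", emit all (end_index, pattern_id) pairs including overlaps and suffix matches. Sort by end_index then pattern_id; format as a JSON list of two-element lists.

Build:
Trie nodes:
  n0 'ε': a→7 b→1 c→13
  n1 'b': a→2 c→20
  n2 'ba': b→3
  n3 'bab': a→4
  n4 'baba': a→5
  n5 'babaa': a→6
  n6 'babaaa': ·  [P0 ends]
  n7 'a': a→8 c→24
  n8 'aa': b→9  [P7 ends]
  n9 'aab': b→10
  n10 'aabb': c→11
  n11 'aabbc': a→12
  n12 'aabbca': ·  [P1 ends]
  n13 'c': a→14 b→19  [P5 ends]
  n14 'ca': b→15
  n15 'cab': b→16
  n16 'cabb': a→17
  n17 'cabba': c→18
  n18 'cabbac': ·  [P2 ends]
  n19 'cb': ·  [P3 ends]
  n20 'bc': a→21
  n21 'bca': a→22
  n22 'bcaa': a→23
  n23 'bcaaa': ·  [P4 ends]
  n24 'ac': c→25
  n25 'acc': b→26
  n26 'accb': ·  [P6 ends]

BFS fail/out derivation:
  fail(1) 'b': from fail(0)=0 chase 'b': 0 ⇒ 0;  out=∅∪out(0)=∅
  fail(7) 'a': from fail(0)=0 chase 'a': 0 ⇒ 0;  out=∅∪out(0)=∅
  fail(13) 'c': from fail(0)=0 chase 'c': 0 ⇒ 0;  out={5}∪out(0)={5}
  fail(2) 'ba': from fail(1)=0 chase 'a': 0 ⇒ 7;  out=∅∪out(7)=∅
  fail(8) 'aa': from fail(7)=0 chase 'a': 0 ⇒ 7;  out={7}∪out(7)={7}
  fail(14) 'ca': from fail(13)=0 chase 'a': 0 ⇒ 7;  out=∅∪out(7)=∅
  fail(19) 'cb': from fail(13)=0 chase 'b': 0 ⇒ 1;  out={3}∪out(1)={3}
  fail(20) 'bc': from fail(1)=0 chase 'c': 0 ⇒ 13;  out=∅∪out(13)={5}
  fail(24) 'ac': from fail(7)=0 chase 'c': 0 ⇒ 13;  out=∅∪out(13)={5}
  fail(3) 'bab': from fail(2)=7 chase 'b': 7→0 ⇒ 1;  out=∅∪out(1)=∅
  fail(9) 'aab': from fail(8)=7 chase 'b': 7→0 ⇒ 1;  out=∅∪out(1)=∅
  fail(15) 'cab': from fail(14)=7 chase 'b': 7→0 ⇒ 1;  out=∅∪out(1)=∅
  fail(21) 'bca': from fail(20)=13 chase 'a': 13 ⇒ 14;  out=∅∪out(14)=∅
  fail(25) 'acc': from fail(24)=13 chase 'c': 13→0 ⇒ 13;  out=∅∪out(13)={5}
  fail(4) 'baba': from fail(3)=1 chase 'a': 1 ⇒ 2;  out=∅∪out(2)=∅
  fail(10) 'aabb': from fail(9)=1 chase 'b': 1→0 ⇒ 1;  out=∅∪out(1)=∅
  fail(16) 'cabb': from fail(15)=1 chase 'b': 1→0 ⇒ 1;  out=∅∪out(1)=∅
  fail(22) 'bcaa': from fail(21)=14 chase 'a': 14→7 ⇒ 8;  out=∅∪out(8)={7}
  fail(26) 'accb': from fail(25)=13 chase 'b': 13 ⇒ 19;  out={6}∪out(19)={3,6}
  fail(5) 'babaa': from fail(4)=2 chase 'a': 2→7 ⇒ 8;  out=∅∪out(8)={7}
  fail(11) 'aabbc': from fail(10)=1 chase 'c': 1 ⇒ 20;  out=∅∪out(20)={5}
  fail(17) 'cabba': from fail(16)=1 chase 'a': 1 ⇒ 2;  out=∅∪out(2)=∅
  fail(23) 'bcaaa': from fail(22)=8 chase 'a': 8→7 ⇒ 8;  out={4}∪out(8)={4,7}
  fail(6) 'babaaa': from fail(5)=8 chase 'a': 8→7 ⇒ 8;  out={0}∪out(8)={0,7}
  fail(12) 'aabbca': from fail(11)=20 chase 'a': 20 ⇒ 21;  out={1}∪out(21)={1}
  fail(18) 'cabbac': from fail(17)=2 chase 'c': 2→7 ⇒ 24;  out={2}∪out(24)={2,5}

Text stream:
pos 0 'a': at 7
pos 1 'a': at 8  emit P7@[0:1]
pos 2 'b': at 9
pos 3 'c': at 20 ·f  emit P5@[3:3]
pos 4 'b': at 19 ·f  emit P3@[3:4]
pos 5 'b': at 1 ·f
pos 6 'c': at 20  emit P5@[6:6]
pos 7 'a': at 21
pos 8 'a': at 22  emit P7@[7:8]
pos 9 'a': at 23  emit P4@[5:9],P7@[8:9]
pos 10 'b': at 9 ·f
pos 11 'a': at 2 ·f
pos 12 'a': at 8 ·f  emit P7@[11:12]
pos 13 'b': at 9
pos 14 'b': at 10
pos 15 'c': at 11  emit P5@[15:15]
pos 16 'a': at 12  emit P1@[11:16]
pos 17 'a': at 22 ·f  emit P7@[16:17]
pos 18 'c': at 24 ·f  emit P5@[18:18]
pos 19 'c': at 25  emit P5@[19:19]
pos 20 'b': at 26  emit P3@[19:20],P6@[17:20]
pos 21 'a': at 2 ·f
pos 22 'a': at 8 ·f  emit P7@[21:22]
pos 23 'a': at 8 ·f  emit P7@[22:23]
pos 24 'b': at 9
pos 25 'b': at 10
pos 26 'c': at 11  emit P5@[26:26]
pos 27 'a': at 12  emit P1@[22:27]
pos 28 'c': at 24 ·f  emit P5@[28:28]
pos 29 'c': at 25  emit P5@[29:29]
pos 30 'a': at 14 ·f
pos 31 'a': at 8 ·f  emit P7@[30:31]
pos 32 'b': at 9
pos 33 'b': at 10
pos 34 'c': at 11  emit P5@[34:34]
pos 35 'a': at 12  emit P1@[30:35]
pos 36 'a': at 22 ·f  emit P7@[35:36]
pos 37 'b': at 9 ·f
pos 38 'c': at 20 ·f  emit P5@[38:38]
pos 39 'a': at 21
pos 40 'c': at 24 ·f  emit P5@[40:40]
pos 41 'c': at 25  emit P5@[41:41]
pos 42 'b': at 26  emit P3@[41:42],P6@[39:42]
pos 43 'b': at 1 ·f
pos 44 'b': at 1 ·f
pos 45 'b': at 1 ·f
pos 46 'c': at 20  emit P5@[46:46]
pos 47 'b': at 19 ·f  emit P3@[46:47]
pos 48 'a': at 2 ·f
pos 49 'a': at 8 ·f  emit P7@[48:49]
pos 50 'c': at 24 ·f  emit P5@[50:50]
pos 51 'b': at 19 ·f  emit P3@[50:51]
pos 52 'a': at 2 ·f
pos 53 'b': at 3
pos 54 'a': at 4
pos 55 'a': at 5  emit P7@[54:55]
pos 56 'a': at 6  emit P0@[51:56],P7@[55:56]
pos 57 'c': at 24 ·f  emit P5@[57:57]
pos 58 'a': at 14 ·f
pos 59 'a': at 8 ·f  emit P7@[58:59]
pos 60 'c': at 24 ·f  emit P5@[60:60]
pos 61 'c': at 25  emit P5@[61:61]
pos 62 'b': at 26  emit P3@[61:62],P6@[59:62]
pos 63 'a': at 2 ·f
pos 64 'b': at 3
pos 65 'a': at 4
pos 66 'c': at 24 ·f  emit P5@[66:66]
pos 67 'c': at 25  emit P5@[67:67]
pos 68 'a': at 14 ·f
pos 69 'a': at 8 ·f  emit P7@[68:69]

Matches: [[1,7],[3,5],[4,3],[6,5],[8,7],[9,4],[9,7],[12,7],[15,5],[16,1],[17,7],[18,5],[19,5],[20,3],[20,6],[22,7],[23,7],[26,5],[27,1],[28,5],[29,5],[31,7],[34,5],[35,1],[36,7],[38,5],[40,5],[41,5],[42,3],[42,6],[46,5],[47,3],[49,7],[50,5],[51,3],[55,7],[56,0],[56,7],[57,5],[59,7],[60,5],[61,5],[62,3],[62,6],[66,5],[67,5],[69,7]]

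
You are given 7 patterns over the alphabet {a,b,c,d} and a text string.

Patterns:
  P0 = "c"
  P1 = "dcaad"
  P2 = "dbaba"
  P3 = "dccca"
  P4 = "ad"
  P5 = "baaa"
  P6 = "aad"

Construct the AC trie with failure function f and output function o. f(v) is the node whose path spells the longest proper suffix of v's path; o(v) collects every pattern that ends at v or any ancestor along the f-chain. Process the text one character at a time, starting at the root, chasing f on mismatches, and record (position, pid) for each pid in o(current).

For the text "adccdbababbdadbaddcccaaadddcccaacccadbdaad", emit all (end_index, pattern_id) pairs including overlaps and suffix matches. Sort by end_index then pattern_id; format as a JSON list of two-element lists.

Build automaton:
Trie nodes:
  n0 'ε': a→14 b→16 c→1 d→2
  n1 'c': ·  ←P0
  n2 'd': b→7 c→3
  n3 'dc': a→4 c→11
  n4 'dca': a→5
  n5 'dcaa': d→6
  n6 'dcaad': ·  ←P1
  n7 'db': a→8
  n8 'dba': b→9
  n9 'dbab': a→10
  n10 'dbaba': ·  ←P2
  n11 'dcc': c→12
  n12 'dccc': a→13
  n13 'dccca': ·  ←P3
  n14 'a': a→20 d→15
  n15 'ad': ·  ←P4
  n16 'b': a→17
  n17 'ba': a→18
  n18 'baa': a→19
  n19 'baaa': ·  ←P5
  n20 'aa': d→21
  n21 'aad': ·  ←P6

Failure links (BFS by depth):
  fail(1) 'c': from fail(0)=0 chase 'c': 0 ⇒ 0;  out={0}∪out(0)={0}
  fail(2) 'd': from fail(0)=0 chase 'd': 0 ⇒ 0;  out=∅∪out(0)=∅
  fail(14) 'a': from fail(0)=0 chase 'a': 0 ⇒ 0;  out=∅∪out(0)=∅
  fail(16) 'b': from fail(0)=0 chase 'b': 0 ⇒ 0;  out=∅∪out(0)=∅
  fail(3) 'dc': from fail(2)=0 chase 'c': 0 ⇒ 1;  out=∅∪out(1)={0}
  fail(7) 'db': from fail(2)=0 chase 'b': 0 ⇒ 16;  out=∅∪out(16)=∅
  fail(15) 'ad': from fail(14)=0 chase 'd': 0 ⇒ 2;  out={4}∪out(2)={4}
  fail(17) 'ba': from fail(16)=0 chase 'a': 0 ⇒ 14;  out=∅∪out(14)=∅
  fail(20) 'aa': from fail(14)=0 chase 'a': 0 ⇒ 14;  out=∅∪out(14)=∅
  fail(4) 'dca': from fail(3)=1 chase 'a': 1→0 ⇒ 14;  out=∅∪out(14)=∅
  fail(8) 'dba': from fail(7)=16 chase 'a': 16 ⇒ 17;  out=∅∪out(17)=∅
  fail(11) 'dcc': from fail(3)=1 chase 'c': 1→0 ⇒ 1;  out=∅∪out(1)={0}
  fail(18) 'baa': from fail(17)=14 chase 'a': 14 ⇒ 20;  out=∅∪out(20)=∅
  fail(21) 'aad': from fail(20)=14 chase 'd': 14 ⇒ 15;  out={6}∪out(15)={4,6}
  fail(5) 'dcaa': from fail(4)=14 chase 'a': 14 ⇒ 20;  out=∅∪out(20)=∅
  fail(9) 'dbab': from fail(8)=17 chase 'b': 17→14→0 ⇒ 16;  out=∅∪out(16)=∅
  fail(12) 'dccc': from fail(11)=1 chase 'c': 1→0 ⇒ 1;  out=∅∪out(1)={0}
  fail(19) 'baaa': from fail(18)=20 chase 'a': 20→14 ⇒ 20;  out={5}∪out(20)={5}
  fail(6) 'dcaad': from fail(5)=20 chase 'd': 20 ⇒ 21;  out={1}∪out(21)={1,4,6}
  fail(10) 'dbaba': from fail(9)=16 chase 'a': 16 ⇒ 17;  out={2}∪out(17)={2}
  fail(13) 'dccca': from fail(12)=1 chase 'a': 1→0 ⇒ 14;  out={3}∪out(14)={3}

Run:
pos 0 'a': at 14
pos 1 'd': at 15  emit P4@[0:1]
pos 2 'c': at 3 ·f  emit P0@[2:2]
pos 3 'c': at 11  emit P0@[3:3]
pos 4 'd': at 2 ·f
pos 5 'b': at 7
pos 6 'a': at 8
pos 7 'b': at 9
pos 8 'a': at 10  emit P2@[4:8]
pos 9 'b': at 16 ·f
pos 10 'b': at 16 ·f
pos 11 'd': at 2 ·f
pos 12 'a': at 14 ·f
pos 13 'd': at 15  emit P4@[12:13]
pos 14 'b': at 7 ·f
pos 15 'a': at 8
pos 16 'd': at 15 ·f  emit P4@[15:16]
pos 17 'd': at 2 ·f
pos 18 'c': at 3  emit P0@[18:18]
pos 19 'c': at 11  emit P0@[19:19]
pos 20 'c': at 12  emit P0@[20:20]
pos 21 'a': at 13  emit P3@[17:21]
pos 22 'a': at 20 ·f
pos 23 'a': at 20 ·f
pos 24 'd': at 21  emit P4@[23:24],P6@[22:24]
pos 25 'd': at 2 ·f
pos 26 'd': at 2 ·f
pos 27 'c': at 3  emit P0@[27:27]
pos 28 'c': at 11  emit P0@[28:28]
pos 29 'c': at 12  emit P0@[29:29]
pos 30 'a': at 13  emit P3@[26:30]
pos 31 'a': at 20 ·f
pos 32 'c': at 1 ·f  emit P0@[32:32]
pos 33 'c': at 1 ·f  emit P0@[33:33]
pos 34 'c': at 1 ·f  emit P0@[34:34]
pos 35 'a': at 14 ·f
pos 36 'd': at 15  emit P4@[35:36]
pos 37 'b': at 7 ·f
pos 38 'd': at 2 ·f
pos 39 'a': at 14 ·f
pos 40 'a': at 20
pos 41 'd': at 21  emit P4@[40:41],P6@[39:41]

Result: [[1,4],[2,0],[3,0],[8,2],[13,4],[16,4],[18,0],[19,0],[20,0],[21,3],[24,4],[24,6],[27,0],[28,0],[29,0],[30,3],[32,0],[33,0],[34,0],[36,4],[41,4],[41,6]]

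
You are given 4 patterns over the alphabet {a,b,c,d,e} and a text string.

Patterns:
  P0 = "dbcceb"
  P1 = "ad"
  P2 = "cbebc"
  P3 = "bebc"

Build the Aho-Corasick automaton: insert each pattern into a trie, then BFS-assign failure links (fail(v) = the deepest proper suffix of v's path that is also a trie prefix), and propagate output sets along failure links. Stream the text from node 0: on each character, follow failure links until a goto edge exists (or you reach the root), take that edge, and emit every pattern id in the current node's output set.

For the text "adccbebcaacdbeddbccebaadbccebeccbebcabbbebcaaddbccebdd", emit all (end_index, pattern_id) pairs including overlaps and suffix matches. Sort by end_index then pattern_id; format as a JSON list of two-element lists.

Construct AC machine:
Trie nodes:
  0='ε' goto a→7 b→14 c→9 d→1
  1='d' goto b→2
  2='db' goto c→3
  3='dbc' goto c→4
  4='dbcc' goto e→5
  5='dbcce' goto b→6
  6='dbcceb' goto ·  [P0 ends]
  7='a' goto d→8
  8='ad' goto ·  [P1 ends]
  9='c' goto b→10
  10='cb' goto e→11
  11='cbe' goto b→12
  12='cbeb' goto c→13
  13='cbebc' goto ·  [P2 ends]
  14='b' goto e→15
  15='be' goto b→16
  16='beb' goto c→17
  17='bebc' goto ·  [P3 ends]

Failure links (BFS by depth):
  n1('d'): parent n0 fail=0; on 'd' 0 → fail=0;  out ∅∪∅=∅
  n7('a'): parent n0 fail=0; on 'a' 0 → fail=0;  out ∅∪∅=∅
  n9('c'): parent n0 fail=0; on 'c' 0 → fail=0;  out ∅∪∅=∅
  n14('b'): parent n0 fail=0; on 'b' 0 → fail=0;  out ∅∪∅=∅
  n2('db'): parent n1 fail=0; on 'b' 0 → fail=14;  out ∅∪∅=∅
  n8('ad'): parent n7 fail=0; on 'd' 0 → fail=1;  out {1}∪∅={1}
  n10('cb'): parent n9 fail=0; on 'b' 0 → fail=14;  out ∅∪∅=∅
  n15('be'): parent n14 fail=0; on 'e' 0 → fail=0;  out ∅∪∅=∅
  n3('dbc'): parent n2 fail=14; on 'c' 14→0 → fail=9;  out ∅∪∅=∅
  n11('cbe'): parent n10 fail=14; on 'e' 14 → fail=15;  out ∅∪∅=∅
  n16('beb'): parent n15 fail=0; on 'b' 0 → fail=14;  out ∅∪∅=∅
  n4('dbcc'): parent n3 fail=9; on 'c' 9→0 → fail=9;  out ∅∪∅=∅
  n12('cbeb'): parent n11 fail=15; on 'b' 15 → fail=16;  out ∅∪∅=∅
  n17('bebc'): parent n16 fail=14; on 'c' 14→0 → fail=9;  out {3}∪∅={3}
  n5('dbcce'): parent n4 fail=9; on 'e' 9→0 → fail=0;  out ∅∪∅=∅
  n13('cbebc'): parent n12 fail=16; on 'c' 16 → fail=17;  out {2}∪{3}={2,3}
  n6('dbcceb'): parent n5 fail=0; on 'b' 0 → fail=14;  out {0}∪∅={0}

Scan:
pos 0 'a': at 7
pos 1 'd': at 8  ** P1@[0:1]
pos 2 'c': at 9 ·f
pos 3 'c': at 9 ·f
pos 4 'b': at 10
pos 5 'e': at 11
pos 6 'b': at 12
pos 7 'c': at 13  ** P2@[3:7],P3@[4:7]
pos 8 'a': at 7 ·f
pos 9 'a': at 7 ·f
pos 10 'c': at 9 ·f
pos 11 'd': at 1 ·f
pos 12 'b': at 2
pos 13 'e': at 15 ·f
pos 14 'd': at 1 ·f
pos 15 'd': at 1 ·f
pos 16 'b': at 2
pos 17 'c': at 3
pos 18 'c': at 4
pos 19 'e': at 5
pos 20 'b': at 6  ** P0@[15:20]
pos 21 'a': at 7 ·f
pos 22 'a': at 7 ·f
pos 23 'd': at 8  ** P1@[22:23]
pos 24 'b': at 2 ·f
pos 25 'c': at 3
pos 26 'c': at 4
pos 27 'e': at 5
pos 28 'b': at 6  ** P0@[23:28]
pos 29 'e': at 15 ·f
pos 30 'c': at 9 ·f
pos 31 'c': at 9 ·f
pos 32 'b': at 10
pos 33 'e': at 11
pos 34 'b': at 12
pos 35 'c': at 13  ** P2@[31:35],P3@[32:35]
pos 36 'a': at 7 ·f
pos 37 'b': at 14 ·f
pos 38 'b': at 14 ·f
pos 39 'b': at 14 ·f
pos 40 'e': at 15
pos 41 'b': at 16
pos 42 'c': at 17  ** P3@[39:42]
pos 43 'a': at 7 ·f
pos 44 'a': at 7 ·f
pos 45 'd': at 8  ** P1@[44:45]
pos 46 'd': at 1 ·f
pos 47 'b': at 2
pos 48 'c': at 3
pos 49 'c': at 4
pos 50 'e': at 5
pos 51 'b': at 6  ** P0@[46:51]
pos 52 'd': at 1 ·f
pos 53 'd': at 1 ·f

Matches: [[1,1],[7,2],[7,3],[20,0],[23,1],[28,0],[35,2],[35,3],[42,3],[45,1],[51,0]]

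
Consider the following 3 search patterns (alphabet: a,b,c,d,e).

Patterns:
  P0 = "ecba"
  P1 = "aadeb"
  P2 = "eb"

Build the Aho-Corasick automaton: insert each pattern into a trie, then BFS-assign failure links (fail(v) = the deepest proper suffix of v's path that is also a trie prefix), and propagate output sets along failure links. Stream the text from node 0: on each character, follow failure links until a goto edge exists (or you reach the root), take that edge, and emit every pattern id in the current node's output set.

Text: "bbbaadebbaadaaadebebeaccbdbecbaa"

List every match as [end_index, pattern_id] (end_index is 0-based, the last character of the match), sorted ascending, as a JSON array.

Build automaton:
Trie (insert patterns):
  0='ε' goto a→5 e→1
  1='e' goto b→10 c→2
  2='ec' goto b→3
  3='ecb' goto a→4
  4='ecba' goto ·  ←P0
  5='a' goto a→6
  6='aa' goto d→7
  7='aad' goto e→8
  8='aade' goto b→9
  9='aadeb' goto ·  ←P1
  10='eb' goto ·  ←P2

Failure links (BFS by depth):
  n1('e'): parent n0 fail=0; on 'e' 0 → fail=0;  out ∅∪∅=∅
  n5('a'): parent n0 fail=0; on 'a' 0 → fail=0;  out ∅∪∅=∅
  n2('ec'): parent n1 fail=0; on 'c' 0 → fail=0;  out ∅∪∅=∅
  n6('aa'): parent n5 fail=0; on 'a' 0 → fail=5;  out ∅∪∅=∅
  n10('eb'): parent n1 fail=0; on 'b' 0 → fail=0;  out {2}∪∅={2}
  n3('ecb'): parent n2 fail=0; on 'b' 0 → fail=0;  out ∅∪∅=∅
  n7('aad'): parent n6 fail=5; on 'd' 5→0 → fail=0;  out ∅∪∅=∅
  n4('ecba'): parent n3 fail=0; on 'a' 0 → fail=5;  out {0}∪∅={0}
  n8('aade'): parent n7 fail=0; on 'e' 0 → fail=1;  out ∅∪∅=∅
  n9('aadeb'): parent n8 fail=1; on 'b' 1 → fail=10;  out {1}∪{2}={1,2}

Run:
pos 0 'b': at 0
pos 1 'b': at 0
pos 2 'b': at 0
pos 3 'a': at 5
pos 4 'a': at 6
pos 5 'd': at 7
pos 6 'e': at 8
pos 7 'b': at 9  → match P1@[3:7],P2@[6:7]
pos 8 'b': at 0 (fail-walked)
pos 9 'a': at 5
pos 10 'a': at 6
pos 11 'd': at 7
pos 12 'a': at 5 (fail-walked)
pos 13 'a': at 6
pos 14 'a': at 6 (fail-walked)
pos 15 'd': at 7
pos 16 'e': at 8
pos 17 'b': at 9  → match P1@[13:17],P2@[16:17]
pos 18 'e': at 1 (fail-walked)
pos 19 'b': at 10  → match P2@[18:19]
pos 20 'e': at 1 (fail-walked)
pos 21 'a': at 5 (fail-walked)
pos 22 'c': at 0 (fail-walked)
pos 23 'c': at 0
pos 24 'b': at 0
pos 25 'd': at 0
pos 26 'b': at 0
pos 27 'e': at 1
pos 28 'c': at 2
pos 29 'b': at 3
pos 30 'a': at 4  → match P0@[27:30]
pos 31 'a': at 6 (fail-walked)

All matches (sorted): [[7,1],[7,2],[17,1],[17,2],[19,2],[30,0]]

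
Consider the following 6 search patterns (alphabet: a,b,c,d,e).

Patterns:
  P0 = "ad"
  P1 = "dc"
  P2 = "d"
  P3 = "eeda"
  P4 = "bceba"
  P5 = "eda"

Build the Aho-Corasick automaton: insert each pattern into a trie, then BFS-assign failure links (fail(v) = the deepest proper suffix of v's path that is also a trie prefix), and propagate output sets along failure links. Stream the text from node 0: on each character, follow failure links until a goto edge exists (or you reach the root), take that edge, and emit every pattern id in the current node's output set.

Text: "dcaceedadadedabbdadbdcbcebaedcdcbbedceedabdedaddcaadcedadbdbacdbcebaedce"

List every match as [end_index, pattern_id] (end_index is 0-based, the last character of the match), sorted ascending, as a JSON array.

Build automaton:
Trie nodes:
  0='ε' goto a→1 b→9 d→3 e→5
  1='a' goto d→2
  2='ad' goto ·  [P0 ends]
  3='d' goto c→4  [P2 ends]
  4='dc' goto ·  [P1 ends]
  5='e' goto d→14 e→6
  6='ee' goto d→7
  7='eed' goto a→8
  8='eeda' goto ·  [P3 ends]
  9='b' goto c→10
  10='bc' goto e→11
  11='bce' goto b→12
  12='bceb' goto a→13
  13='bceba' goto ·  [P4 ends]
  14='ed' goto a→15
  15='eda' goto ·  [P5 ends]

BFS fail/out derivation:
  fail(1) 'a': from fail(0)=0 chase 'a': 0 ⇒ 0;  out=∅∪out(0)=∅
  fail(3) 'd': from fail(0)=0 chase 'd': 0 ⇒ 0;  out={2}∪out(0)={2}
  fail(5) 'e': from fail(0)=0 chase 'e': 0 ⇒ 0;  out=∅∪out(0)=∅
  fail(9) 'b': from fail(0)=0 chase 'b': 0 ⇒ 0;  out=∅∪out(0)=∅
  fail(2) 'ad': from fail(1)=0 chase 'd': 0 ⇒ 3;  out={0}∪out(3)={0,2}
  fail(4) 'dc': from fail(3)=0 chase 'c': 0 ⇒ 0;  out={1}∪out(0)={1}
  fail(6) 'ee': from fail(5)=0 chase 'e': 0 ⇒ 5;  out=∅∪out(5)=∅
  fail(10) 'bc': from fail(9)=0 chase 'c': 0 ⇒ 0;  out=∅∪out(0)=∅
  fail(14) 'ed': from fail(5)=0 chase 'd': 0 ⇒ 3;  out=∅∪out(3)={2}
  fail(7) 'eed': from fail(6)=5 chase 'd': 5 ⇒ 14;  out=∅∪out(14)={2}
  fail(11) 'bce': from fail(10)=0 chase 'e': 0 ⇒ 5;  out=∅∪out(5)=∅
  fail(15) 'eda': from fail(14)=3 chase 'a': 3→0 ⇒ 1;  out={5}∪out(1)={5}
  fail(8) 'eeda': from fail(7)=14 chase 'a': 14 ⇒ 15;  out={3}∪out(15)={3,5}
  fail(12) 'bceb': from fail(11)=5 chase 'b': 5→0 ⇒ 9;  out=∅∪out(9)=∅
  fail(13) 'bceba': from fail(12)=9 chase 'a': 9→0 ⇒ 1;  out={4}∪out(1)={4}

Run:
pos 0 'd': at 3  → match P2@[0:0]
pos 1 'c': at 4  → match P1@[0:1]
pos 2 'a': at 1 (via fail)
pos 3 'c': at 0 (via fail)
pos 4 'e': at 5
pos 5 'e': at 6
pos 6 'd': at 7  → match P2@[6:6]
pos 7 'a': at 8  → match P3@[4:7],P5@[5:7]
pos 8 'd': at 2 (via fail)  → match P0@[7:8],P2@[8:8]
pos 9 'a': at 1 (via fail)
pos 10 'd': at 2  → match P0@[9:10],P2@[10:10]
pos 11 'e': at 5 (via fail)
pos 12 'd': at 14  → match P2@[12:12]
pos 13 'a': at 15  → match P5@[11:13]
pos 14 'b': at 9 (via fail)
pos 15 'b': at 9 (via fail)
pos 16 'd': at 3 (via fail)  → match P2@[16:16]
pos 17 'a': at 1 (via fail)
pos 18 'd': at 2  → match P0@[17:18],P2@[18:18]
pos 19 'b': at 9 (via fail)
pos 20 'd': at 3 (via fail)  → match P2@[20:20]
pos 21 'c': at 4  → match P1@[20:21]
pos 22 'b': at 9 (via fail)
pos 23 'c': at 10
pos 24 'e': at 11
pos 25 'b': at 12
pos 26 'a': at 13  → match P4@[22:26]
pos 27 'e': at 5 (via fail)
pos 28 'd': at 14  → match P2@[28:28]
pos 29 'c': at 4 (via fail)  → match P1@[28:29]
pos 30 'd': at 3 (via fail)  → match P2@[30:30]
pos 31 'c': at 4  → match P1@[30:31]
pos 32 'b': at 9 (via fail)
pos 33 'b': at 9 (via fail)
pos 34 'e': at 5 (via fail)
pos 35 'd': at 14  → match P2@[35:35]
pos 36 'c': at 4 (via fail)  → match P1@[35:36]
pos 37 'e': at 5 (via fail)
pos 38 'e': at 6
pos 39 'd': at 7  → match P2@[39:39]
pos 40 'a': at 8  → match P3@[37:40],P5@[38:40]
pos 41 'b': at 9 (via fail)
pos 42 'd': at 3 (via fail)  → match P2@[42:42]
pos 43 'e': at 5 (via fail)
pos 44 'd': at 14  → match P2@[44:44]
pos 45 'a': at 15  → match P5@[43:45]
pos 46 'd': at 2 (via fail)  → match P0@[45:46],P2@[46:46]
pos 47 'd': at 3 (via fail)  → match P2@[47:47]
pos 48 'c': at 4  → match P1@[47:48]
pos 49 'a': at 1 (via fail)
pos 50 'a': at 1 (via fail)
pos 51 'd': at 2  → match P0@[50:51],P2@[51:51]
pos 52 'c': at 4 (via fail)  → match P1@[51:52]
pos 53 'e': at 5 (via fail)
pos 54 'd': at 14  → match P2@[54:54]
pos 55 'a': at 15  → match P5@[53:55]
pos 56 'd': at 2 (via fail)  → match P0@[55:56],P2@[56:56]
pos 57 'b': at 9 (via fail)
pos 58 'd': at 3 (via fail)  → match P2@[58:58]
pos 59 'b': at 9 (via fail)
pos 60 'a': at 1 (via fail)
pos 61 'c': at 0 (via fail)
pos 62 'd': at 3  → match P2@[62:62]
pos 63 'b': at 9 (via fail)
pos 64 'c': at 10
pos 65 'e': at 11
pos 66 'b': at 12
pos 67 'a': at 13  → match P4@[63:67]
pos 68 'e': at 5 (via fail)
pos 69 'd': at 14  → match P2@[69:69]
pos 70 'c': at 4 (via fail)  → match P1@[69:70]
pos 71 'e': at 5 (via fail)

Result: [[0,2],[1,1],[6,2],[7,3],[7,5],[8,0],[8,2],[10,0],[10,2],[12,2],[13,5],[16,2],[18,0],[18,2],[20,2],[21,1],[26,4],[28,2],[29,1],[30,2],[31,1],[35,2],[36,1],[39,2],[40,3],[40,5],[42,2],[44,2],[45,5],[46,0],[46,2],[47,2],[48,1],[51,0],[51,2],[52,1],[54,2],[55,5],[56,0],[56,2],[58,2],[62,2],[67,4],[69,2],[70,1]]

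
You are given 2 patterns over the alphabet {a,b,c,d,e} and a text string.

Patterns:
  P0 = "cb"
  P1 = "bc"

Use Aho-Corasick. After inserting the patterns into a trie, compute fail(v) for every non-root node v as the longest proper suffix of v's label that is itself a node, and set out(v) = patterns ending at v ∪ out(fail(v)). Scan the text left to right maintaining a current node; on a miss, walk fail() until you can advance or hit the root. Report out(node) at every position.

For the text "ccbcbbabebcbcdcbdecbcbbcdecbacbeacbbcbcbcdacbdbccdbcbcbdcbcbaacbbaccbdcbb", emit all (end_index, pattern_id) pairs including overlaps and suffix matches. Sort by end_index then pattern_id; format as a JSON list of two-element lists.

Build:
Trie (insert patterns):
  0='ε' goto b→3 c→1
  1='c' goto b→2
  2='cb' goto ·  [P0 ends]
  3='b' goto c→4
  4='bc' goto ·  [P1 ends]

Failure links (BFS by depth):
  fail(1) 'c': from fail(0)=0 chase 'c': 0 ⇒ 0;  out=∅∪out(0)=∅
  fail(3) 'b': from fail(0)=0 chase 'b': 0 ⇒ 0;  out=∅∪out(0)=∅
  fail(2) 'cb': from fail(1)=0 chase 'b': 0 ⇒ 3;  out={0}∪out(3)={0}
  fail(4) 'bc': from fail(3)=0 chase 'c': 0 ⇒ 1;  out={1}∪out(1)={1}

Run:
[0] read 'c'  n0⇒n1
[1] read 'c'  n1⇒n1 (fail-walked)
[2] read 'b'  n1⇒n2  emit P0@[1:2]
[3] read 'c'  n2⇒n4 (fail-walked)  emit P1@[2:3]
[4] read 'b'  n4⇒n2 (fail-walked)  emit P0@[3:4]
[5] read 'b'  n2⇒n3 (fail-walked)
[6] read 'a'  n3⇒n0 (fail-walked)
[7] read 'b'  n0⇒n3
[8] read 'e'  n3⇒n0 (fail-walked)
[9] read 'b'  n0⇒n3
[10] read 'c'  n3⇒n4  emit P1@[9:10]
[11] read 'b'  n4⇒n2 (fail-walked)  emit P0@[10:11]
[12] read 'c'  n2⇒n4 (fail-walked)  emit P1@[11:12]
[13] read 'd'  n4⇒n0 (fail-walked)
[14] read 'c'  n0⇒n1
[15] read 'b'  n1⇒n2  emit P0@[14:15]
[16] read 'd'  n2⇒n0 (fail-walked)
[17] read 'e'  n0⇒n0
[18] read 'c'  n0⇒n1
[19] read 'b'  n1⇒n2  emit P0@[18:19]
[20] read 'c'  n2⇒n4 (fail-walked)  emit P1@[19:20]
[21] read 'b'  n4⇒n2 (fail-walked)  emit P0@[20:21]
[22] read 'b'  n2⇒n3 (fail-walked)
[23] read 'c'  n3⇒n4  emit P1@[22:23]
[24] read 'd'  n4⇒n0 (fail-walked)
[25] read 'e'  n0⇒n0
[26] read 'c'  n0⇒n1
[27] read 'b'  n1⇒n2  emit P0@[26:27]
[28] read 'a'  n2⇒n0 (fail-walked)
[29] read 'c'  n0⇒n1
[30] read 'b'  n1⇒n2  emit P0@[29:30]
[31] read 'e'  n2⇒n0 (fail-walked)
[32] read 'a'  n0⇒n0
[33] read 'c'  n0⇒n1
[34] read 'b'  n1⇒n2  emit P0@[33:34]
[35] read 'b'  n2⇒n3 (fail-walked)
[36] read 'c'  n3⇒n4  emit P1@[35:36]
[37] read 'b'  n4⇒n2 (fail-walked)  emit P0@[36:37]
[38] read 'c'  n2⇒n4 (fail-walked)  emit P1@[37:38]
[39] read 'b'  n4⇒n2 (fail-walked)  emit P0@[38:39]
[40] read 'c'  n2⇒n4 (fail-walked)  emit P1@[39:40]
[41] read 'd'  n4⇒n0 (fail-walked)
[42] read 'a'  n0⇒n0
[43] read 'c'  n0⇒n1
[44] read 'b'  n1⇒n2  emit P0@[43:44]
[45] read 'd'  n2⇒n0 (fail-walked)
[46] read 'b'  n0⇒n3
[47] read 'c'  n3⇒n4  emit P1@[46:47]
[48] read 'c'  n4⇒n1 (fail-walked)
[49] read 'd'  n1⇒n0 (fail-walked)
[50] read 'b'  n0⇒n3
[51] read 'c'  n3⇒n4  emit P1@[50:51]
[52] read 'b'  n4⇒n2 (fail-walked)  emit P0@[51:52]
[53] read 'c'  n2⇒n4 (fail-walked)  emit P1@[52:53]
[54] read 'b'  n4⇒n2 (fail-walked)  emit P0@[53:54]
[55] read 'd'  n2⇒n0 (fail-walked)
[56] read 'c'  n0⇒n1
[57] read 'b'  n1⇒n2  emit P0@[56:57]
[58] read 'c'  n2⇒n4 (fail-walked)  emit P1@[57:58]
[59] read 'b'  n4⇒n2 (fail-walked)  emit P0@[58:59]
[60] read 'a'  n2⇒n0 (fail-walked)
[61] read 'a'  n0⇒n0
[62] read 'c'  n0⇒n1
[63] read 'b'  n1⇒n2  emit P0@[62:63]
[64] read 'b'  n2⇒n3 (fail-walked)
[65] read 'a'  n3⇒n0 (fail-walked)
[66] read 'c'  n0⇒n1
[67] read 'c'  n1⇒n1 (fail-walked)
[68] read 'b'  n1⇒n2  emit P0@[67:68]
[69] read 'd'  n2⇒n0 (fail-walked)
[70] read 'c'  n0⇒n1
[71] read 'b'  n1⇒n2  emit P0@[70:71]
[72] read 'b'  n2⇒n3 (fail-walked)

Matches: [[2,0],[3,1],[4,0],[10,1],[11,0],[12,1],[15,0],[19,0],[20,1],[21,0],[23,1],[27,0],[30,0],[34,0],[36,1],[37,0],[38,1],[39,0],[40,1],[44,0],[47,1],[51,1],[52,0],[53,1],[54,0],[57,0],[58,1],[59,0],[63,0],[68,0],[71,0]]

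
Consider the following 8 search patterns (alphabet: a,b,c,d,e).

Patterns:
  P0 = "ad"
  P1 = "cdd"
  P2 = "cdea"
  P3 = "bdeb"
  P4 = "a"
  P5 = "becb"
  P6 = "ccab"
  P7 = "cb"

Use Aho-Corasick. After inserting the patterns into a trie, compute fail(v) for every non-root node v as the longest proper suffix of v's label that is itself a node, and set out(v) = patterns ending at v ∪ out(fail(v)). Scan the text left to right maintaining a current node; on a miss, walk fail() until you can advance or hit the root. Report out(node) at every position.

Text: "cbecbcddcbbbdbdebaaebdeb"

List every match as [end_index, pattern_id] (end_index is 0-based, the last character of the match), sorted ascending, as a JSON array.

Build:
Trie nodes:
  0='ε' goto a→1 b→8 c→3
  1='a' goto d→2  ←P4
  2='ad' goto ·  ←P0
  3='c' goto b→18 c→15 d→4
  4='cd' goto d→5 e→6
  5='cdd' goto ·  ←P1
  6='cde' goto a→7
  7='cdea' goto ·  ←P2
  8='b' goto d→9 e→12
  9='bd' goto e→10
  10='bde' goto b→11
  11='bdeb' goto ·  ←P3
  12='be' goto c→13
  13='bec' goto b→14
  14='becb' goto ·  ←P5
  15='cc' goto a→16
  16='cca' goto b→17
  17='ccab' goto ·  ←P6
  18='cb' goto ·  ←P7

Failure links (BFS by depth):
  n1('a'): parent n0 fail=0; on 'a' 0 → fail=0;  out {4}∪∅={4}
  n3('c'): parent n0 fail=0; on 'c' 0 → fail=0;  out ∅∪∅=∅
  n8('b'): parent n0 fail=0; on 'b' 0 → fail=0;  out ∅∪∅=∅
  n2('ad'): parent n1 fail=0; on 'd' 0 → fail=0;  out {0}∪∅={0}
  n4('cd'): parent n3 fail=0; on 'd' 0 → fail=0;  out ∅∪∅=∅
  n9('bd'): parent n8 fail=0; on 'd' 0 → fail=0;  out ∅∪∅=∅
  n12('be'): parent n8 fail=0; on 'e' 0 → fail=0;  out ∅∪∅=∅
  n15('cc'): parent n3 fail=0; on 'c' 0 → fail=3;  out ∅∪∅=∅
  n18('cb'): parent n3 fail=0; on 'b' 0 → fail=8;  out {7}∪∅={7}
  n5('cdd'): parent n4 fail=0; on 'd' 0 → fail=0;  out {1}∪∅={1}
  n6('cde'): parent n4 fail=0; on 'e' 0 → fail=0;  out ∅∪∅=∅
  n10('bde'): parent n9 fail=0; on 'e' 0 → fail=0;  out ∅∪∅=∅
  n13('bec'): parent n12 fail=0; on 'c' 0 → fail=3;  out ∅∪∅=∅
  n16('cca'): parent n15 fail=3; on 'a' 3→0 → fail=1;  out ∅∪{4}={4}
  n7('cdea'): parent n6 fail=0; on 'a' 0 → fail=1;  out {2}∪{4}={2,4}
  n11('bdeb'): parent n10 fail=0; on 'b' 0 → fail=8;  out {3}∪∅={3}
  n14('becb'): parent n13 fail=3; on 'b' 3 → fail=18;  out {5}∪{7}={5,7}
  n17('ccab'): parent n16 fail=1; on 'b' 1→0 → fail=8;  out {6}∪∅={6}

Text stream:
pos 0 'c': at 3
pos 1 'b': at 18  → match P7@[0:1]
pos 2 'e': at 12 (via fail)
pos 3 'c': at 13
pos 4 'b': at 14  → match P5@[1:4],P7@[3:4]
pos 5 'c': at 3 (via fail)
pos 6 'd': at 4
pos 7 'd': at 5  → match P1@[5:7]
pos 8 'c': at 3 (via fail)
pos 9 'b': at 18  → match P7@[8:9]
pos 10 'b': at 8 (via fail)
pos 11 'b': at 8 (via fail)
pos 12 'd': at 9
pos 13 'b': at 8 (via fail)
pos 14 'd': at 9
pos 15 'e': at 10
pos 16 'b': at 11  → match P3@[13:16]
pos 17 'a': at 1 (via fail)  → match P4@[17:17]
pos 18 'a': at 1 (via fail)  → match P4@[18:18]
pos 19 'e': at 0 (via fail)
pos 20 'b': at 8
pos 21 'd': at 9
pos 22 'e': at 10
pos 23 'b': at 11  → match P3@[20:23]

Matches: [[1,7],[4,5],[4,7],[7,1],[9,7],[16,3],[17,4],[18,4],[23,3]]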